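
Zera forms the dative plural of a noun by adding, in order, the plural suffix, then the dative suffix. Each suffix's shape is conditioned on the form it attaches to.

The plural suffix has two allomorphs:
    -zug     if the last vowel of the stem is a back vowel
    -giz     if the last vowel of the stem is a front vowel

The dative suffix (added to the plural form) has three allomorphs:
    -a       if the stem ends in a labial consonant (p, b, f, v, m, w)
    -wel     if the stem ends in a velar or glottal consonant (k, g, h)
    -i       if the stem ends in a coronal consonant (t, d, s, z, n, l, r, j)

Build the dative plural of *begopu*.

*begopu* — last vowel /u/ (a back vowel) → -zug → *begopuzug*.
The plural form *begopuzug*: final consonant = /g/, velar/glottal → -wel → *begopuzugwel*.

begopuzugwel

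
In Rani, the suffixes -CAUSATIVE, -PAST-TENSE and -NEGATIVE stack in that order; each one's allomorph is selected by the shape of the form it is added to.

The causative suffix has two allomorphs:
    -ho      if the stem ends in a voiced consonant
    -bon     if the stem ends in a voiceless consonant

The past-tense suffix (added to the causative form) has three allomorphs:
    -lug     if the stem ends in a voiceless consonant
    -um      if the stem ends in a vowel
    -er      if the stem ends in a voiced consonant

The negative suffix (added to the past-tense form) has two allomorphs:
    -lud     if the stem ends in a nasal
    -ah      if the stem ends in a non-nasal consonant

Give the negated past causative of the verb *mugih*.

mugihbonerah

The final consonant of *mugih* is /h/, which is voiceless, so the causative suffix is -bon, giving *mugihbon*.
Since the final sound of the causative form *mugihbon* is /n/ (a voiced consonant), it takes -er, giving *mugihboner*.
The past-tense form *mugihboner* — final consonant /r/ (non-nasal) → -ah → *mugihbonerah*.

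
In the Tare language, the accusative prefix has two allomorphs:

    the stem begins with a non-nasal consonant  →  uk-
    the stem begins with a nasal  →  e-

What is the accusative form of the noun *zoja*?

The first consonant of *zoja* is /z/, which is non-nasal, so the prefix is uk-, giving *ukzoja*.

ukzoja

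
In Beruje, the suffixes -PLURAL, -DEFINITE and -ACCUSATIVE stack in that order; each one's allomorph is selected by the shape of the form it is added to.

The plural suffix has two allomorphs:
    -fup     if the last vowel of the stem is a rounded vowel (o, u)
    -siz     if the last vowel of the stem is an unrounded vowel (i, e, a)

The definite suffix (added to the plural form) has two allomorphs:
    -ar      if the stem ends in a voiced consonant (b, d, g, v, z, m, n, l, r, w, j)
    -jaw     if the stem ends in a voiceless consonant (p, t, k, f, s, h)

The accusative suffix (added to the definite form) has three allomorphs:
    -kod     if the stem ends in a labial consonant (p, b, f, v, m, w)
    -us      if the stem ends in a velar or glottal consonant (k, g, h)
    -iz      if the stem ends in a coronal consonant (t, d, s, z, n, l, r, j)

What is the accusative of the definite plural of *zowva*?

zowvasizariz

*zowva* — last vowel /a/ (an unrounded vowel) → -siz → *zowvasiz*.
Since the final consonant of the plural form *zowvasiz* is /z/ (voiced), it takes -ar, giving *zowvasizar*.
Since the final consonant of the definite form *zowvasizar* is /r/ (coronal), it takes -iz, giving *zowvasizariz*.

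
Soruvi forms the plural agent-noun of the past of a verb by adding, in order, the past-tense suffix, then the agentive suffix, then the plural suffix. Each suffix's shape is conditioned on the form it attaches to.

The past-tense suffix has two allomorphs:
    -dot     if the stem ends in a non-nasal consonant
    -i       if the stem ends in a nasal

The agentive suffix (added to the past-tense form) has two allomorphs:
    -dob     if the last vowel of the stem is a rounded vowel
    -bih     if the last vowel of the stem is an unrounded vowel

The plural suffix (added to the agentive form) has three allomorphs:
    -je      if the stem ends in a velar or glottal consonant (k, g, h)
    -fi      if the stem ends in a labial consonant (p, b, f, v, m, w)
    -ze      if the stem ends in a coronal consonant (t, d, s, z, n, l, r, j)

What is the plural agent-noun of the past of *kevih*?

kevihdotdobfi

The final consonant of *kevih* is /h/, which is non-nasal, so the past-tense suffix is -dot, giving *kevihdot*.
The past-tense form *kevihdot*: last vowel = /o/, a rounded vowel → -dob → *kevihdotdob*.
The agentive form *kevihdotdob* — final consonant /b/ (labial) → -fi → *kevihdotdobfi*.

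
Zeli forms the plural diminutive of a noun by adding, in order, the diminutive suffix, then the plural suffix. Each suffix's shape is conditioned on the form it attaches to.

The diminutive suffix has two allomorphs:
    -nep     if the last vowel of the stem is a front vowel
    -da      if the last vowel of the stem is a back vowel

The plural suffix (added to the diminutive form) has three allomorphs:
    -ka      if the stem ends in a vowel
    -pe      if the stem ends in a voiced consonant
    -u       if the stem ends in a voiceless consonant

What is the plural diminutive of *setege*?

setegenepu

*setege*: last vowel = /e/, a front vowel → -nep → *setegenep*.
Since the final sound of the diminutive form *setegenep* is /p/ (a voiceless consonant), it takes -u, giving *setegenepu*.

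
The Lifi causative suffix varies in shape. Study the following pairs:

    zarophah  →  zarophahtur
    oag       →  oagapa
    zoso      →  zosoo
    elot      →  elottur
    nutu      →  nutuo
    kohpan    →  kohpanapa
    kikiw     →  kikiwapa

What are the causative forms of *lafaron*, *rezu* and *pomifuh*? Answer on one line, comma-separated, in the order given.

Looking at the final sound of each stem: -tur when the stem ends in a voiceless consonant (*zarophah*, *elot*); -apa when the stem ends in a voiced consonant (*oag*, *kohpan*, *kikiw*); -o when the stem ends in a vowel (*zoso*, *nutu*).
The final sound of *lafaron* is /n/, which is a voiced consonant, so the suffix is -apa, giving *lafaronapa*.
The final sound of *rezu* is /u/, which is a vowel, so the suffix is -o, giving *rezuo*.
Since the final sound of *pomifuh* is /h/ (a voiceless consonant), it takes -tur, giving *pomifuhtur*.

lafaronapa, rezuo, pomifuhtur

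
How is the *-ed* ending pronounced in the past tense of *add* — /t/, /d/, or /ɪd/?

/ɪd/

The stem *add* ends in /t/ or /d/.
The -ed suffix is realized as /ɪd/ after /t, d/; as /t/ after other voiceless consonants; and as /d/ after other voiced sounds.
So -ed on *add* is pronounced /ɪd/.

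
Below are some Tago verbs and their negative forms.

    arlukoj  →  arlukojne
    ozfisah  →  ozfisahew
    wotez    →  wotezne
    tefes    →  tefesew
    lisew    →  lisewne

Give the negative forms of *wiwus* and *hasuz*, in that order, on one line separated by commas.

wiwusew, hasuzne

The suffix is conditioned by the final consonant: -ew when the stem ends in a voiceless consonant (*ozfisah*, *tefes*); -ne when the stem ends in a voiced consonant (*arlukoj*, *wotez*, *lisew*).
*wiwus* — final consonant /s/ (voiceless) → -ew → *wiwusew*.
The final consonant of *hasuz* is /z/, which is voiced, so the suffix is -ne, giving *hasuzne*.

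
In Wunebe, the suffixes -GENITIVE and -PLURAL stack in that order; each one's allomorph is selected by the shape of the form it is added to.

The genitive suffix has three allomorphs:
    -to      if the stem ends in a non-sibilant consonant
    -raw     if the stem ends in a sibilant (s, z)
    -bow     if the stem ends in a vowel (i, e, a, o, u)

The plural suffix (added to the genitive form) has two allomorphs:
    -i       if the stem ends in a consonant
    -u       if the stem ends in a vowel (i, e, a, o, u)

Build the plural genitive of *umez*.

The final sound of *umez* is /z/, which is a sibilant, so the genitive suffix is -raw, giving *umezraw*.
The genitive form *umezraw*: final sound = /w/, a consonant → -i → *umezrawi*.

umezrawi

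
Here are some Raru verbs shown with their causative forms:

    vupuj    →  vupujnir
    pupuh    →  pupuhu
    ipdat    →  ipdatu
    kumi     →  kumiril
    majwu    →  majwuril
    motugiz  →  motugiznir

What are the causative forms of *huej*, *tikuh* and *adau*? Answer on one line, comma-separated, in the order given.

The suffix is conditioned by the final sound: -u when the stem ends in a voiceless consonant (*pupuh*, *ipdat*); -nir when the stem ends in a voiced consonant (*vupuj*, *motugiz*); -ril when the stem ends in a vowel (*kumi*, *majwu*).
Since the final sound of *huej* is /j/ (a voiced consonant), it takes -nir, giving *huejnir*.
Since the final sound of *tikuh* is /h/ (a voiceless consonant), it takes -u, giving *tikuhu*.
*adau*: final sound = /u/, a vowel → -ril → *adauril*.

huejnir, tikuhu, adauril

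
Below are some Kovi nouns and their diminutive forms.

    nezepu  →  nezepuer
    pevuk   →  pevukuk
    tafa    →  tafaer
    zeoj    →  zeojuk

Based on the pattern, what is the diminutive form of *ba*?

The pattern is consonant vs. vowel: -uk when the stem ends in a consonant (*pevuk*, *zeoj*); -er when the stem ends in a vowel (*nezepu*, *tafa*).
*ba*: final sound = /a/, a vowel → -er → *baer*.

baer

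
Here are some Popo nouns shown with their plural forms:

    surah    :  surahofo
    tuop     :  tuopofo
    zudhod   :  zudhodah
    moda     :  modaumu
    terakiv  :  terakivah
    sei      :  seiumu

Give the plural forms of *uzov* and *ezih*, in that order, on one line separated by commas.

The suffix is conditioned by the final sound: -ofo when the stem ends in a voiceless consonant (*surah*, *tuop*); -ah when the stem ends in a voiced consonant (*zudhod*, *terakiv*); -umu when the stem ends in a vowel (*moda*, *sei*).
*uzov* — final sound /v/ (a voiced consonant) → -ah → *uzovah*.
*ezih*: final sound = /h/, a voiceless consonant → -ofo → *ezihofo*.

uzovah, ezihofo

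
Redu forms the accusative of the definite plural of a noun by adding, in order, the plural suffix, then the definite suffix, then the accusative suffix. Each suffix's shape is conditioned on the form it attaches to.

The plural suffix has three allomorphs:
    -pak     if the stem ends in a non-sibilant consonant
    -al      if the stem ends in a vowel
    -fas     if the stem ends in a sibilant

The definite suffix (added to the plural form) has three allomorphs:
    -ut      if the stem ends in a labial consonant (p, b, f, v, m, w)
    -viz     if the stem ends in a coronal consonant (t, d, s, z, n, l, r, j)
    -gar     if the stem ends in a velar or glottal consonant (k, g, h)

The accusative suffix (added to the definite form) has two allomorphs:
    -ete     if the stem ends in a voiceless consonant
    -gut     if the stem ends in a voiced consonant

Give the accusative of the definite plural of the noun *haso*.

hasoalvizgut

*haso*: final sound = /o/, a vowel → -al → *hasoal*.
The plural form *hasoal*: final consonant = /l/, coronal → -viz → *hasoalviz*.
The definite form *hasoalviz* — final consonant /z/ (voiced) → -gut → *hasoalvizgut*.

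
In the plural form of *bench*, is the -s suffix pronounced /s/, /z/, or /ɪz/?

The stem *bench* ends in a sibilant (/s, z, ʃ, ʒ, tʃ, dʒ/).
The plural suffix surfaces as /ɪz/ after sibilants, /s/ after other voiceless consonants, and /z/ after other voiced sounds.
So the plural -s on *bench* is pronounced /ɪz/.

/ɪz/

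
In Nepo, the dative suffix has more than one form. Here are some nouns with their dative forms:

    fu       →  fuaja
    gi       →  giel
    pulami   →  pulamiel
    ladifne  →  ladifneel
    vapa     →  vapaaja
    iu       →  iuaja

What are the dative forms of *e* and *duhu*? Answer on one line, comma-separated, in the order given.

The suffix is conditioned by the last vowel: -el when the last vowel of the stem is a front vowel (*gi*, *pulami*, *ladifne*); -aja when the last vowel of the stem is a back vowel (*fu*, *vapa*, *iu*).
*e*: last vowel = /e/, a front vowel → -el → *eel*.
The last vowel of *duhu* is /u/, which is a back vowel, so the suffix is -aja, giving *duhuaja*.

eel, duhuaja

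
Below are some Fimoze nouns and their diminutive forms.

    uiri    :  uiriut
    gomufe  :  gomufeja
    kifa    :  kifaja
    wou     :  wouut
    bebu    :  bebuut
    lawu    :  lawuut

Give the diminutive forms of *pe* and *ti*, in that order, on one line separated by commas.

peja, tiut

The alternation tracks the last vowel of the stem — -ut when the last vowel of the stem is a high vowel (*uiri*, *wou*, *bebu*, *lawu*); -ja when the last vowel of the stem is a non-high vowel (*gomufe*, *kifa*).
Since the last vowel of *pe* is /e/ (a non-high vowel), it takes -ja, giving *peja*.
Since the last vowel of *ti* is /i/ (a high vowel), it takes -ut, giving *tiut*.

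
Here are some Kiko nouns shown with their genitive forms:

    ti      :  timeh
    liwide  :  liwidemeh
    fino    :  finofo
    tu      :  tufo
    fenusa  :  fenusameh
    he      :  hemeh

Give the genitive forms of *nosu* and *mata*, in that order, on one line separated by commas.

The alternation tracks the last vowel of the stem — -fo when the last vowel of the stem is a rounded vowel (*fino*, *tu*); -meh when the last vowel of the stem is an unrounded vowel (*ti*, *liwide*, *fenusa*, *he*).
Since the last vowel of *nosu* is /u/ (a rounded vowel), it takes -fo, giving *nosufo*.
The last vowel of *mata* is /a/, which is an unrounded vowel, so the suffix is -meh, giving *matameh*.

nosufo, matameh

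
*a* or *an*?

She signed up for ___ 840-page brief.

The indefinite article is chosen by the initial *sound* of the following word, not its spelling.
The number *840* is spoken "eight hundred …", beginning with /eɪt/ — a vowel sound.
So the article is *an*: She signed up for an 840-page brief.

an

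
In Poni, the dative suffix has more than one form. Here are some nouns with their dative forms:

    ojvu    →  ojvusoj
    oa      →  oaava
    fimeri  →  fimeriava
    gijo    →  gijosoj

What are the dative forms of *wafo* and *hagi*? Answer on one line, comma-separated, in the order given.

wafosoj, hagiava

The suffix is conditioned by the last vowel: -soj when the last vowel of the stem is a rounded vowel (*ojvu*, *gijo*); -ava when the last vowel of the stem is an unrounded vowel (*oa*, *fimeri*).
Since the last vowel of *wafo* is /o/ (a rounded vowel), it takes -soj, giving *wafosoj*.
Since the last vowel of *hagi* is /i/ (an unrounded vowel), it takes -ava, giving *hagiava*.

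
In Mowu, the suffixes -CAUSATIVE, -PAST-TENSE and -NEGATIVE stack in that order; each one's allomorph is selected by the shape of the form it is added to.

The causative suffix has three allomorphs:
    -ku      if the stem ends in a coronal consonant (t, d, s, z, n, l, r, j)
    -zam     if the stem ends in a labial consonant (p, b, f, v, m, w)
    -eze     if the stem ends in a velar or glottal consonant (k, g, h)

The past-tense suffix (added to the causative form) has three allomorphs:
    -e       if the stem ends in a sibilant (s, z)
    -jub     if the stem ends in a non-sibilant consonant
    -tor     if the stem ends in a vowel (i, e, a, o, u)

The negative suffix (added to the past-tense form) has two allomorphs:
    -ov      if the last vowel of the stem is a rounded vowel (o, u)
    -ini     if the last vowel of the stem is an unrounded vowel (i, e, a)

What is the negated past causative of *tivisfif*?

tivisfifzamjubov

*tivisfif*: final consonant = /f/, labial → -zam → *tivisfifzam*.
The causative form *tivisfifzam*: final sound = /m/, a non-sibilant consonant → -jub → *tivisfifzamjub*.
Since the last vowel of the past-tense form *tivisfifzamjub* is /u/ (a rounded vowel), it takes -ov, giving *tivisfifzamjubov*.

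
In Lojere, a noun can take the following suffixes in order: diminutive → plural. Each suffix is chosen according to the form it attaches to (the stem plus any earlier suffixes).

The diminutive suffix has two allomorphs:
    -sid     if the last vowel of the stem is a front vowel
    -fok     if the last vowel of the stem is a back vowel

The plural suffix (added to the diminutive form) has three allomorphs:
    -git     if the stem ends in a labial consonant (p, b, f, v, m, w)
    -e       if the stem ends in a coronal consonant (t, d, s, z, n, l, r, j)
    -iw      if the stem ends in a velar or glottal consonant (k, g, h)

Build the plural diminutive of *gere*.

*gere*: last vowel = /e/, a front vowel → -sid → *geresid*.
The final consonant of the diminutive form *geresid* is /d/, which is coronal, so the plural suffix is -e, giving *gereside*.

gereside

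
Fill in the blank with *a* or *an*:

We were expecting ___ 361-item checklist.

The indefinite article is chosen by the initial *sound* of the following word, not its spelling.
The number *361* is spoken "three hundred …", beginning with /θriː/ — a consonant sound.
So the article is *a*: We were expecting a 361-item checklist.

a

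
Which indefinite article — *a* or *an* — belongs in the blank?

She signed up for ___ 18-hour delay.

an

The indefinite article is chosen by the initial *sound* of the following word, not its spelling.
The number *18* is spoken "eighteen", beginning with /ˌeɪˈtiːn/ — a vowel sound.
So the article is *an*: She signed up for an 18-hour delay.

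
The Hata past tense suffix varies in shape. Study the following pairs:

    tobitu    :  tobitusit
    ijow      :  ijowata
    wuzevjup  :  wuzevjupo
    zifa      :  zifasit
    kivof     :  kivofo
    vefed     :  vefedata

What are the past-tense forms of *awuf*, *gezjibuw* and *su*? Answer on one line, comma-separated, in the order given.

awufo, gezjibuwata, susit

Looking at the final sound of each stem: -o when the stem ends in a voiceless consonant (*wuzevjup*, *kivof*); -ata when the stem ends in a voiced consonant (*ijow*, *vefed*); -sit when the stem ends in a vowel (*tobitu*, *zifa*).
Since the final sound of *awuf* is /f/ (a voiceless consonant), it takes -o, giving *awufo*.
The final sound of *gezjibuw* is /w/, which is a voiced consonant, so the suffix is -ata, giving *gezjibuwata*.
Since the final sound of *su* is /u/ (a vowel), it takes -sit, giving *susit*.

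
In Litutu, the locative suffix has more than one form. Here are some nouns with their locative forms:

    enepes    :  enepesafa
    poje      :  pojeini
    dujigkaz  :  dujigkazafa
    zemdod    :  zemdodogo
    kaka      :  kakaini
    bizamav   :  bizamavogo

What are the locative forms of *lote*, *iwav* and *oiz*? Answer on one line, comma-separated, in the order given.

loteini, iwavogo, oizafa

Looking at the final sound of each stem: -afa when the stem ends in a sibilant (*enepes*, *dujigkaz*); -ogo when the stem ends in a non-sibilant consonant (*zemdod*, *bizamav*); -ini when the stem ends in a vowel (*poje*, *kaka*).
Since the final sound of *lote* is /e/ (a vowel), it takes -ini, giving *loteini*.
The final sound of *iwav* is /v/, which is a non-sibilant consonant, so the suffix is -ogo, giving *iwavogo*.
*oiz*: final sound = /z/, a sibilant → -afa → *oizafa*.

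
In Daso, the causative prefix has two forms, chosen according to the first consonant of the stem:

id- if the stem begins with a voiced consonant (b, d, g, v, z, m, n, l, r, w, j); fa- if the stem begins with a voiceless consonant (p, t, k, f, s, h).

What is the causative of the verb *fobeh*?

fafobeh

*fobeh* — first consonant /f/ (voiceless) → fa- → *fafobeh*.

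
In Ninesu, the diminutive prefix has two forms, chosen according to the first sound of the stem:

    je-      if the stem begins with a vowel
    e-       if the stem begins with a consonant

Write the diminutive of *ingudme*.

Since the first sound of *ingudme* is /i/ (a vowel), it takes je-, giving *jeingudme*.

jeingudme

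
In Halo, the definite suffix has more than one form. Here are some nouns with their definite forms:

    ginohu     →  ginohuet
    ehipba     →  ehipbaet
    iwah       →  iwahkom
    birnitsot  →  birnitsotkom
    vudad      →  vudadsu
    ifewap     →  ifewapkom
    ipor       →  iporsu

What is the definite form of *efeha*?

The suffix is conditioned by the final sound: -kom when the stem ends in a voiceless consonant (*iwah*, *birnitsot*, *ifewap*); -su when the stem ends in a voiced consonant (*vudad*, *ipor*); -et when the stem ends in a vowel (*ginohu*, *ehipba*).
*efeha*: final sound = /a/, a vowel → -et → *efehaet*.

efehaet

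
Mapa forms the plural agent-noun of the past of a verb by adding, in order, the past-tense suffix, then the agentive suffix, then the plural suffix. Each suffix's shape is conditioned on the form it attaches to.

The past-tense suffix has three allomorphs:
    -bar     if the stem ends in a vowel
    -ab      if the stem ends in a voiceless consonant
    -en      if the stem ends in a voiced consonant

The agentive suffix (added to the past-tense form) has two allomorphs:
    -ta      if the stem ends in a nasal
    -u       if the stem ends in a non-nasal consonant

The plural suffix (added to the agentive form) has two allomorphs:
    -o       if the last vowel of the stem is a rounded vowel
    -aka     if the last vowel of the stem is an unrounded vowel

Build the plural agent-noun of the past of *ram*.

*ram*: final sound = /m/, a voiced consonant → -en → *ramen*.
The final consonant of the past-tense form *ramen* is /n/, which is a nasal, so the agentive suffix is -ta, giving *ramenta*.
The agentive form *ramenta* — last vowel /a/ (an unrounded vowel) → -aka → *ramentaaka*.

ramentaaka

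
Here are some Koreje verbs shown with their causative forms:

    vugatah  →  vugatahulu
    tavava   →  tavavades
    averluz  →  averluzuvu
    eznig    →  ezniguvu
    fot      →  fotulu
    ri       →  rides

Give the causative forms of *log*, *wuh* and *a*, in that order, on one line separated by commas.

The alternation tracks the final sound of the stem — -ulu when the stem ends in a voiceless consonant (*vugatah*, *fot*); -uvu when the stem ends in a voiced consonant (*averluz*, *eznig*); -des when the stem ends in a vowel (*tavava*, *ri*).
The final sound of *log* is /g/, which is a voiced consonant, so the suffix is -uvu, giving *loguvu*.
*wuh* — final sound /h/ (a voiceless consonant) → -ulu → *wuhulu*.
*a* — final sound /a/ (a vowel) → -des → *ades*.

loguvu, wuhulu, ades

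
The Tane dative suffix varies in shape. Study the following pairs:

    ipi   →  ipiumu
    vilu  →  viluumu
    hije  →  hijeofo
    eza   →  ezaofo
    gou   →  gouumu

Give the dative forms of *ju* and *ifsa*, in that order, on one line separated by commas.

juumu, ifsaofo

The alternation tracks the last vowel of the stem — -umu when the last vowel of the stem is a high vowel (*ipi*, *vilu*, *gou*); -ofo when the last vowel of the stem is a non-high vowel (*hije*, *eza*).
*ju* — last vowel /u/ (a high vowel) → -umu → *juumu*.
*ifsa*: last vowel = /a/, a non-high vowel → -ofo → *ifsaofo*.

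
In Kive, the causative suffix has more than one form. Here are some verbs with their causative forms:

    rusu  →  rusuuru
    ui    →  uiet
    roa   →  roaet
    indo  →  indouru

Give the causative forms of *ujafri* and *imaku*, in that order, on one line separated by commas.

ujafriet, imakuuru

Looking at the last vowel of each stem: -uru when the last vowel of the stem is a rounded vowel (*rusu*, *indo*); -et when the last vowel of the stem is an unrounded vowel (*ui*, *roa*).
*ujafri* — last vowel /i/ (an unrounded vowel) → -et → *ujafriet*.
Since the last vowel of *imaku* is /u/ (a rounded vowel), it takes -uru, giving *imakuuru*.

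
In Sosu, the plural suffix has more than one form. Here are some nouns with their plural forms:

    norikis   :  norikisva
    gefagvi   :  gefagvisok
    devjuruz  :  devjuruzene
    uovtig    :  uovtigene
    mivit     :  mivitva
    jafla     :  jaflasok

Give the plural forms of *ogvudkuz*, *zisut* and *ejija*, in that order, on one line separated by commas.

The suffix is conditioned by the final sound: -va when the stem ends in a voiceless consonant (*norikis*, *mivit*); -ene when the stem ends in a voiced consonant (*devjuruz*, *uovtig*); -sok when the stem ends in a vowel (*gefagvi*, *jafla*).
*ogvudkuz*: final sound = /z/, a voiced consonant → -ene → *ogvudkuzene*.
*zisut* — final sound /t/ (a voiceless consonant) → -va → *zisutva*.
Since the final sound of *ejija* is /a/ (a vowel), it takes -sok, giving *ejijasok*.

ogvudkuzene, zisutva, ejijasok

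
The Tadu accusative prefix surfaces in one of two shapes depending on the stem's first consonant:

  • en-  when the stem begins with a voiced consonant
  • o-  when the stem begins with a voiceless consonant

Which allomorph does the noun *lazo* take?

The first consonant of *lazo* is /l/, which is voiced, so the prefix is en-.

en-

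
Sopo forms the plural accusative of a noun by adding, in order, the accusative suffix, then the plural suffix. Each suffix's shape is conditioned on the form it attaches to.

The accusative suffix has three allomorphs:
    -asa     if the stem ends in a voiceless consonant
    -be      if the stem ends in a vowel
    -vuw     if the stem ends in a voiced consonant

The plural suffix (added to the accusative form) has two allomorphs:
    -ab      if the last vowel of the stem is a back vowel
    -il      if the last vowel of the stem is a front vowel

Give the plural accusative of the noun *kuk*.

kukasaab

The final sound of *kuk* is /k/, which is a voiceless consonant, so the accusative suffix is -asa, giving *kukasa*.
The last vowel of the accusative form *kukasa* is /a/, which is a back vowel, so the plural suffix is -ab, giving *kukasaab*.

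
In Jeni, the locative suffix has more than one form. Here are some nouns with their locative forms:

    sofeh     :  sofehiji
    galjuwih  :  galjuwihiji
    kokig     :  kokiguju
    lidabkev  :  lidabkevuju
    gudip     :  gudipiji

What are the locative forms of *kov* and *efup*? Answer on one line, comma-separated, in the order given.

kovuju, efupiji

The pattern is voicing of the final consonant: -iji when the stem ends in a voiceless consonant (*sofeh*, *galjuwih*, *gudip*); -uju when the stem ends in a voiced consonant (*kokig*, *lidabkev*).
The final consonant of *kov* is /v/, which is voiced, so the suffix is -uju, giving *kovuju*.
Since the final consonant of *efup* is /p/ (voiceless), it takes -iji, giving *efupiji*.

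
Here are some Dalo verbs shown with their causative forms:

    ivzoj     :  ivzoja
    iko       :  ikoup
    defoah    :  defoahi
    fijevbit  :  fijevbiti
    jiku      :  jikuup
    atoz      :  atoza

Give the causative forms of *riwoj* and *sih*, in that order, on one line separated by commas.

The pattern is voicing of the final sound: -i when the stem ends in a voiceless consonant (*defoah*, *fijevbit*); -a when the stem ends in a voiced consonant (*ivzoj*, *atoz*); -up when the stem ends in a vowel (*iko*, *jiku*).
*riwoj*: final sound = /j/, a voiced consonant → -a → *riwoja*.
Since the final sound of *sih* is /h/ (a voiceless consonant), it takes -i, giving *sihi*.

riwoja, sihi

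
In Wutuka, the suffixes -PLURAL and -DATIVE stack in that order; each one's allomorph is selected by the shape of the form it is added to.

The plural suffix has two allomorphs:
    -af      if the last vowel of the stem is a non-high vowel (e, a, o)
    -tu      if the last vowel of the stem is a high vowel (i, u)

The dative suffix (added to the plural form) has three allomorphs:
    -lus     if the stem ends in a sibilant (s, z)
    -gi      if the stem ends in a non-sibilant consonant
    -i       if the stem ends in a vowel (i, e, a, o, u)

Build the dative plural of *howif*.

*howif* — last vowel /i/ (a high vowel) → -tu → *howiftu*.
The plural form *howiftu*: final sound = /u/, a vowel → -i → *howiftui*.

howiftui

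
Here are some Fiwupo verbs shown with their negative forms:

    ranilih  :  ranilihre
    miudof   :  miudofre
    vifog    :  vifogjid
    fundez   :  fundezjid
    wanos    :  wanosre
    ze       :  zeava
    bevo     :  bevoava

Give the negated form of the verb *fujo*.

fujoava

The suffix is conditioned by the final sound: -re when the stem ends in a voiceless consonant (*ranilih*, *miudof*, *wanos*); -jid when the stem ends in a voiced consonant (*vifog*, *fundez*); -ava when the stem ends in a vowel (*ze*, *bevo*).
*fujo* — final sound /o/ (a vowel) → -ava → *fujoava*.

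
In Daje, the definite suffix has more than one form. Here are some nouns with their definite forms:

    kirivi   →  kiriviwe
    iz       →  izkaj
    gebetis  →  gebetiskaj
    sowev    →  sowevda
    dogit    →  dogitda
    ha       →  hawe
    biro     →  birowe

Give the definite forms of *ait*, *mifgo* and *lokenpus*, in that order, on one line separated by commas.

The suffix is conditioned by the final sound: -kaj when the stem ends in a sibilant (*iz*, *gebetis*); -da when the stem ends in a non-sibilant consonant (*sowev*, *dogit*); -we when the stem ends in a vowel (*kirivi*, *ha*, *biro*).
Since the final sound of *ait* is /t/ (a non-sibilant consonant), it takes -da, giving *aitda*.
The final sound of *mifgo* is /o/, which is a vowel, so the suffix is -we, giving *mifgowe*.
The final sound of *lokenpus* is /s/, which is a sibilant, so the suffix is -kaj, giving *lokenpuskaj*.

aitda, mifgowe, lokenpuskaj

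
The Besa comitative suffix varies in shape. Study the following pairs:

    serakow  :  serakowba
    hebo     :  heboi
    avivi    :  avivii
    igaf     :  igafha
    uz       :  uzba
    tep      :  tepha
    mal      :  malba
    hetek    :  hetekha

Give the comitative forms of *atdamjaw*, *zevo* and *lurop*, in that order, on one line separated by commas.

atdamjawba, zevoi, luropha

The suffix is conditioned by the final sound: -ha when the stem ends in a voiceless consonant (*igaf*, *tep*, *hetek*); -ba when the stem ends in a voiced consonant (*serakow*, *uz*, *mal*); -i when the stem ends in a vowel (*hebo*, *avivi*).
The final sound of *atdamjaw* is /w/, which is a voiced consonant, so the suffix is -ba, giving *atdamjawba*.
*zevo* — final sound /o/ (a vowel) → -i → *zevoi*.
*lurop*: final sound = /p/, a voiceless consonant → -ha → *luropha*.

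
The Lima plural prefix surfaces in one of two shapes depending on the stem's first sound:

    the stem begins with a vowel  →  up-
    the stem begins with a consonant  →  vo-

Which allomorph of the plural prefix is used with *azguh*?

up-

*azguh*: first sound = /a/, a vowel → up-.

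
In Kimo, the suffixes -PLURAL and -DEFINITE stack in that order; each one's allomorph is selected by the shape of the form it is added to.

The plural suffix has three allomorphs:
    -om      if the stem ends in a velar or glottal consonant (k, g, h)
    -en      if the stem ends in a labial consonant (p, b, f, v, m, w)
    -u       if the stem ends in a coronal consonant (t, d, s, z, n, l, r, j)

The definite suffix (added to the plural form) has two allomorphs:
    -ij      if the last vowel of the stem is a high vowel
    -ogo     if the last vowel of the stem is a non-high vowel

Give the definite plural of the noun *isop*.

isopenogo

The final consonant of *isop* is /p/, which is labial, so the plural suffix is -en, giving *isopen*.
The plural form *isopen*: last vowel = /e/, a non-high vowel → -ogo → *isopenogo*.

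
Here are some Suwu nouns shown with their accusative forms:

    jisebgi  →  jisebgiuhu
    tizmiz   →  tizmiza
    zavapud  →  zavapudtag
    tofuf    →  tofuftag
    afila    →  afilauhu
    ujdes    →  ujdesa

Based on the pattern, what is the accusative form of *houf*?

The alternation tracks the final sound of the stem — -a when the stem ends in a sibilant (*tizmiz*, *ujdes*); -tag when the stem ends in a non-sibilant consonant (*zavapud*, *tofuf*); -uhu when the stem ends in a vowel (*jisebgi*, *afila*).
*houf*: final sound = /f/, a non-sibilant consonant → -tag → *houftag*.

houftag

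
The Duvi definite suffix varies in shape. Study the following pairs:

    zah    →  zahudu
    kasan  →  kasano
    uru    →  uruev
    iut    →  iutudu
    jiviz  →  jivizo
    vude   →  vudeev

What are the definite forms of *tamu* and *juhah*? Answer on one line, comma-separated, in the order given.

tamuev, juhahudu

The suffix is conditioned by the final sound: -udu when the stem ends in a voiceless consonant (*zah*, *iut*); -o when the stem ends in a voiced consonant (*kasan*, *jiviz*); -ev when the stem ends in a vowel (*uru*, *vude*).
*tamu* — final sound /u/ (a vowel) → -ev → *tamuev*.
*juhah* — final sound /h/ (a voiceless consonant) → -udu → *juhahudu*.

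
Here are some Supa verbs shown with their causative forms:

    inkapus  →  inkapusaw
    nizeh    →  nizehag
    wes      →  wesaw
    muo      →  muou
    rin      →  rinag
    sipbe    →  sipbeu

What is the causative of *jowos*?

jowosaw

The pattern is sibilance of the final sound: -aw when the stem ends in a sibilant (*inkapus*, *wes*); -ag when the stem ends in a non-sibilant consonant (*nizeh*, *rin*); -u when the stem ends in a vowel (*muo*, *sipbe*).
*jowos*: final sound = /s/, a sibilant → -aw → *jowosaw*.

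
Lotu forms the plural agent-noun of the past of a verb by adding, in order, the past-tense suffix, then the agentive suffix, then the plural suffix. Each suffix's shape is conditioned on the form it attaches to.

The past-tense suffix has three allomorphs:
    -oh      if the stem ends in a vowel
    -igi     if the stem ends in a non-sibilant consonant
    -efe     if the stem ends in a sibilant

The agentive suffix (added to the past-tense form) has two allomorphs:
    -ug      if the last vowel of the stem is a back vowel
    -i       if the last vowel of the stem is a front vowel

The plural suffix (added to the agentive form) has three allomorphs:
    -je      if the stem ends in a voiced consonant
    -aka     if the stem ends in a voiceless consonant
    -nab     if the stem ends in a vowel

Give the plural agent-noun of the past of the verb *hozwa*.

hozwaohugje

Since the final sound of *hozwa* is /a/ (a vowel), it takes -oh, giving *hozwaoh*.
The past-tense form *hozwaoh*: last vowel = /o/, a back vowel → -ug → *hozwaohug*.
The agentive form *hozwaohug* — final sound /g/ (a voiced consonant) → -je → *hozwaohugje*.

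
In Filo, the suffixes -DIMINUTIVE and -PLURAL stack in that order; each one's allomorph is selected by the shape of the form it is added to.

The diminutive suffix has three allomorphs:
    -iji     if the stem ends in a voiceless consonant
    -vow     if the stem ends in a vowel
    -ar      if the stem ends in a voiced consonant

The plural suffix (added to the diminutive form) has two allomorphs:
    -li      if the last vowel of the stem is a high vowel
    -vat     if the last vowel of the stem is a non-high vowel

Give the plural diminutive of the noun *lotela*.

Since the final sound of *lotela* is /a/ (a vowel), it takes -vow, giving *lotelavow*.
The diminutive form *lotelavow*: last vowel = /o/, a non-high vowel → -vat → *lotelavowvat*.

lotelavowvat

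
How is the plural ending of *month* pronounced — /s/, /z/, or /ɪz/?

/s/

The stem *month* ends in a voiceless non-sibilant consonant.
The plural suffix surfaces as /ɪz/ after sibilants, /s/ after other voiceless consonants, and /z/ after other voiced sounds.
So the plural -s on *month* is pronounced /s/.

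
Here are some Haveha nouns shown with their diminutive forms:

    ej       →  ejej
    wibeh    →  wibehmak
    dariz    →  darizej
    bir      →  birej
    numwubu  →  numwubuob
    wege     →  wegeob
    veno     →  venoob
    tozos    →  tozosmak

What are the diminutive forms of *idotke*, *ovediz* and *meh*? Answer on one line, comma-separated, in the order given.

The pattern is voicing of the final sound: -mak when the stem ends in a voiceless consonant (*wibeh*, *tozos*); -ej when the stem ends in a voiced consonant (*ej*, *dariz*, *bir*); -ob when the stem ends in a vowel (*numwubu*, *wege*, *veno*).
Since the final sound of *idotke* is /e/ (a vowel), it takes -ob, giving *idotkeob*.
The final sound of *ovediz* is /z/, which is a voiced consonant, so the suffix is -ej, giving *ovedizej*.
Since the final sound of *meh* is /h/ (a voiceless consonant), it takes -mak, giving *mehmak*.

idotkeob, ovedizej, mehmak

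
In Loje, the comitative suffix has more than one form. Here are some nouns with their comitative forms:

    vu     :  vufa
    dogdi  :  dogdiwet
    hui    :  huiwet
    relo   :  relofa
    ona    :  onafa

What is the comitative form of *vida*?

vidafa

The pattern is front/back vowel harmony: -wet when the last vowel of the stem is a front vowel (*dogdi*, *hui*); -fa when the last vowel of the stem is a back vowel (*vu*, *relo*, *ona*).
Since the last vowel of *vida* is /a/ (a back vowel), it takes -fa, giving *vidafa*.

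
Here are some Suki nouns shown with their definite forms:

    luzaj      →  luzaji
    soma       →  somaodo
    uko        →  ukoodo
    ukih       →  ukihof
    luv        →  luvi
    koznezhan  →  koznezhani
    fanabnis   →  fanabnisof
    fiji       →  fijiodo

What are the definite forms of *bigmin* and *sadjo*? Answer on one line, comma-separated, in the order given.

Looking at the final sound of each stem: -of when the stem ends in a voiceless consonant (*ukih*, *fanabnis*); -i when the stem ends in a voiced consonant (*luzaj*, *luv*, *koznezhan*); -odo when the stem ends in a vowel (*soma*, *uko*, *fiji*).
*bigmin*: final sound = /n/, a voiced consonant → -i → *bigmini*.
The final sound of *sadjo* is /o/, which is a vowel, so the suffix is -odo, giving *sadjoodo*.

bigmini, sadjoodo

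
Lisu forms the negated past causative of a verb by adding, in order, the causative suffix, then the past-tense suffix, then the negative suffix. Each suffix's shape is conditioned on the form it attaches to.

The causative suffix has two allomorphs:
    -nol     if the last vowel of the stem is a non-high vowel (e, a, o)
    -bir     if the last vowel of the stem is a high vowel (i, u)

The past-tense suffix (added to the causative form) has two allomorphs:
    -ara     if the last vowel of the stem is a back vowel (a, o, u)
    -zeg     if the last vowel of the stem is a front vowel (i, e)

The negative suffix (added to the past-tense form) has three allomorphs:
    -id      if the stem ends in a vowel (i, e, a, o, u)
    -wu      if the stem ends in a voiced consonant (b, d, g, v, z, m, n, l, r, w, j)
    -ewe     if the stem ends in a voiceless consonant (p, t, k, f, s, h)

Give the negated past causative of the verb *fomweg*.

*fomweg* — last vowel /e/ (a non-high vowel) → -nol → *fomwegnol*.
Since the last vowel of the causative form *fomwegnol* is /o/ (a back vowel), it takes -ara, giving *fomwegnolara*.
The final sound of the past-tense form *fomwegnolara* is /a/, which is a vowel, so the negative suffix is -id, giving *fomwegnolaraid*.

fomwegnolaraid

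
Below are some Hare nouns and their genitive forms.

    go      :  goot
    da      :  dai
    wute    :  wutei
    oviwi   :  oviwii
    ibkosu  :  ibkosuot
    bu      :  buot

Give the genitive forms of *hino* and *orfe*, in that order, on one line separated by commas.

hinoot, orfei

Looking at the last vowel of each stem: -ot when the last vowel of the stem is a rounded vowel (*go*, *ibkosu*, *bu*); -i when the last vowel of the stem is an unrounded vowel (*da*, *wute*, *oviwi*).
Since the last vowel of *hino* is /o/ (a rounded vowel), it takes -ot, giving *hinoot*.
The last vowel of *orfe* is /e/, which is an unrounded vowel, so the suffix is -i, giving *orfei*.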